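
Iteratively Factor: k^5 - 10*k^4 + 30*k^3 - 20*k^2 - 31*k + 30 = (k - 3)*(k^4 - 7*k^3 + 9*k^2 + 7*k - 10) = (k - 5)*(k - 3)*(k^3 - 2*k^2 - k + 2) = (k - 5)*(k - 3)*(k + 1)*(k^2 - 3*k + 2) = (k - 5)*(k - 3)*(k - 1)*(k + 1)*(k - 2)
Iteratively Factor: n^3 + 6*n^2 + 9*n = (n + 3)*(n^2 + 3*n) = (n + 3)^2*(n)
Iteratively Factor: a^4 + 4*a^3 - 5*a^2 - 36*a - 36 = (a + 3)*(a^3 + a^2 - 8*a - 12) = (a + 2)*(a + 3)*(a^2 - a - 6) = (a + 2)^2*(a + 3)*(a - 3)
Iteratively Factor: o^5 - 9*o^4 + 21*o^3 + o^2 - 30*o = (o - 3)*(o^4 - 6*o^3 + 3*o^2 + 10*o) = (o - 3)*(o + 1)*(o^3 - 7*o^2 + 10*o) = (o - 3)*(o - 2)*(o + 1)*(o^2 - 5*o) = (o - 5)*(o - 3)*(o - 2)*(o + 1)*(o)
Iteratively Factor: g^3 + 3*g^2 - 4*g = (g - 1)*(g^2 + 4*g) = g*(g - 1)*(g + 4)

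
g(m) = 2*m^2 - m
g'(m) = 4*m - 1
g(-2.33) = 13.19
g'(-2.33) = -10.32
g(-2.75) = 17.88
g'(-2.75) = -12.00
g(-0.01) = 0.01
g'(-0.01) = -1.04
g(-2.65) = 16.70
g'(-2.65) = -11.60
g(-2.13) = 11.20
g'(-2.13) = -9.52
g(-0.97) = 2.85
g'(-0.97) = -4.88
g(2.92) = 14.13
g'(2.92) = 10.68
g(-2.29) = 12.78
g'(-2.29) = -10.16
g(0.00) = 0.00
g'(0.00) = -1.00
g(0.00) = 0.00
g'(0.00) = -1.00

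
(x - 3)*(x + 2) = x^2 - x - 6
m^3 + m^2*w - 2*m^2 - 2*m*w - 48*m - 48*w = (m - 8)*(m + 6)*(m + w)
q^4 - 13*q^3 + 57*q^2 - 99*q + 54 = (q - 6)*(q - 3)^2*(q - 1)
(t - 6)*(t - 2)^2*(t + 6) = t^4 - 4*t^3 - 32*t^2 + 144*t - 144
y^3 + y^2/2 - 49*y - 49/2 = (y - 7)*(y + 1/2)*(y + 7)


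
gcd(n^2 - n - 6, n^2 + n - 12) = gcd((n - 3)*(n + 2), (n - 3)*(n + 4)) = n - 3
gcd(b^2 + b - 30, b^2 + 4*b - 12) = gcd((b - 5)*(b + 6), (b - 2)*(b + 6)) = b + 6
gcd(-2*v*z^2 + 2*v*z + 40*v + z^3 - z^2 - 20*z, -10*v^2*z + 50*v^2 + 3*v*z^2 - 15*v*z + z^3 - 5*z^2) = -2*v*z + 10*v + z^2 - 5*z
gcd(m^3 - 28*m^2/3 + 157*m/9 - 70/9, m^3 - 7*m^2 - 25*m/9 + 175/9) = m^2 - 26*m/3 + 35/3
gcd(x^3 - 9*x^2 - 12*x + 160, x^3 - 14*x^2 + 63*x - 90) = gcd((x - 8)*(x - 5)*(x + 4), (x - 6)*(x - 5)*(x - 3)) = x - 5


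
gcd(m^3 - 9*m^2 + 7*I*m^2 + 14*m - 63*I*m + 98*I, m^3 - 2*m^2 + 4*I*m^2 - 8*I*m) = m - 2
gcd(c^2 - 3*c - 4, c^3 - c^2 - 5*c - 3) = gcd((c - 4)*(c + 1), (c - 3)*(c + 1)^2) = c + 1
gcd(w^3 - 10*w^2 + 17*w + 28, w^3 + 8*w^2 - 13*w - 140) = w - 4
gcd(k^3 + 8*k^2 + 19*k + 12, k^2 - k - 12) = k + 3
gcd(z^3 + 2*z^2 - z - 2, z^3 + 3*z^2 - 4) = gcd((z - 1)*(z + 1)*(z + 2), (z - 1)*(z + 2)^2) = z^2 + z - 2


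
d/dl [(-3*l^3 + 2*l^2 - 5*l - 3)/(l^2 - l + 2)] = (-3*l^4 + 6*l^3 - 15*l^2 + 14*l - 13)/(l^4 - 2*l^3 + 5*l^2 - 4*l + 4)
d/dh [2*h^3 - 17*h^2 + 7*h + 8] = 6*h^2 - 34*h + 7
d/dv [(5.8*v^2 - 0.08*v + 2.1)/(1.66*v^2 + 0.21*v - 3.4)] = (1.3508*v^2 - 46.412*v - 0.169)/(2.7556*v^4 + 0.6972*v^3 - 11.2439*v^2 - 1.428*v + 11.56)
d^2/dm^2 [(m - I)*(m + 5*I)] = 2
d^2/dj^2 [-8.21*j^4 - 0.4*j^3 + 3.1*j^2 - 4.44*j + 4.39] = -98.52*j^2 - 2.4*j + 6.2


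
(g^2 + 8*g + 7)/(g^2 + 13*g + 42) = (g + 1)/(g + 6)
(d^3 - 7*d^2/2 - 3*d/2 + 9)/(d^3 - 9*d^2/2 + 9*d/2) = (2*d^2 - d - 6)/(d*(2*d - 3))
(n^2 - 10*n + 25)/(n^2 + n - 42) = (n^2 - 10*n + 25)/(n^2 + n - 42)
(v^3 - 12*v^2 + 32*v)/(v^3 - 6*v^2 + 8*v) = (v - 8)/(v - 2)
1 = 1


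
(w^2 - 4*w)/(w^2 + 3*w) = (w - 4)/(w + 3)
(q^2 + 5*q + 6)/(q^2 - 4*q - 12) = (q + 3)/(q - 6)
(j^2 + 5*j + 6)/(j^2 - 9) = (j + 2)/(j - 3)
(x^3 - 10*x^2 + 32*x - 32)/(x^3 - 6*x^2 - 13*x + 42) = (x^2 - 8*x + 16)/(x^2 - 4*x - 21)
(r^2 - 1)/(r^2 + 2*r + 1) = (r - 1)/(r + 1)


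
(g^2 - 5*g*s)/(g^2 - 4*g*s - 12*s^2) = g*(-g + 5*s)/(-g^2 + 4*g*s + 12*s^2)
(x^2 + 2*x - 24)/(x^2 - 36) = (x - 4)/(x - 6)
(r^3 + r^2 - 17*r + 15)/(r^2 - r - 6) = (r^2 + 4*r - 5)/(r + 2)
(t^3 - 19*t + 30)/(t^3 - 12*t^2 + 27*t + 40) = (t^3 - 19*t + 30)/(t^3 - 12*t^2 + 27*t + 40)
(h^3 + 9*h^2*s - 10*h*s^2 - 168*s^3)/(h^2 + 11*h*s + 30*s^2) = (h^2 + 3*h*s - 28*s^2)/(h + 5*s)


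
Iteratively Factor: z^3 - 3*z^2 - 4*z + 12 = (z - 2)*(z^2 - z - 6) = (z - 2)*(z + 2)*(z - 3)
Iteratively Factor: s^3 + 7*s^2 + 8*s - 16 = (s + 4)*(s^2 + 3*s - 4) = (s + 4)^2*(s - 1)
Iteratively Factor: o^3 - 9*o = (o)*(o^2 - 9) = o*(o - 3)*(o + 3)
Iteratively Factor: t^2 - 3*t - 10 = (t + 2)*(t - 5)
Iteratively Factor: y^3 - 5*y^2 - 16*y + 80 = (y - 4)*(y^2 - y - 20) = (y - 5)*(y - 4)*(y + 4)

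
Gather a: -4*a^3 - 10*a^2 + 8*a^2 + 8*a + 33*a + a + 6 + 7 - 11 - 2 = -4*a^3 - 2*a^2 + 42*a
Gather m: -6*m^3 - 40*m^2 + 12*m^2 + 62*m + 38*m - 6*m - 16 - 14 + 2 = -6*m^3 - 28*m^2 + 94*m - 28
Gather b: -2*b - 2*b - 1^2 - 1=-4*b - 2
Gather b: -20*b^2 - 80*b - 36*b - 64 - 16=-20*b^2 - 116*b - 80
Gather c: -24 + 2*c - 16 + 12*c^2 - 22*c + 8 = 12*c^2 - 20*c - 32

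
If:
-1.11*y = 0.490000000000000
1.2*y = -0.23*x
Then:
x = 2.30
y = -0.44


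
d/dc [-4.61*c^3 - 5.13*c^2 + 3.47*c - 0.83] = -13.83*c^2 - 10.26*c + 3.47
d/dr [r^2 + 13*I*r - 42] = 2*r + 13*I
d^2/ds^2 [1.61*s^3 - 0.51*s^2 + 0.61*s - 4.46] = 9.66*s - 1.02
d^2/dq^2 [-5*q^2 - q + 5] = -10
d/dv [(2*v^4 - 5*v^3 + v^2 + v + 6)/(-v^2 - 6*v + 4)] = (-4*v^5 - 31*v^4 + 92*v^3 - 65*v^2 + 20*v + 40)/(v^4 + 12*v^3 + 28*v^2 - 48*v + 16)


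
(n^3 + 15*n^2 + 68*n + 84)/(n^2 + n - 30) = (n^2 + 9*n + 14)/(n - 5)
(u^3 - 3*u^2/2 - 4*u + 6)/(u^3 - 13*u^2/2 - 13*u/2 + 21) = (u - 2)/(u - 7)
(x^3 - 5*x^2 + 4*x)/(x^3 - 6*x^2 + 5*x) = (x - 4)/(x - 5)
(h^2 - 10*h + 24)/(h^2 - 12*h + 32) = (h - 6)/(h - 8)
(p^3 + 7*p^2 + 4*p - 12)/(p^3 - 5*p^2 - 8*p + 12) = (p + 6)/(p - 6)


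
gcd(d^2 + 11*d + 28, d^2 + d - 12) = d + 4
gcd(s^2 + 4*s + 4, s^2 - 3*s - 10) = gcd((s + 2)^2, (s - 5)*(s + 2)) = s + 2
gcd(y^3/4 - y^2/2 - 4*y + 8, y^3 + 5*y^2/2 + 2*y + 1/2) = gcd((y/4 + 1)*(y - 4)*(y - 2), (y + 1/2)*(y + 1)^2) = 1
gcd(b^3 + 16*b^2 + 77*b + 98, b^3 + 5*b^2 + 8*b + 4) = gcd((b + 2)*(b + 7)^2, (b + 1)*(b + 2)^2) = b + 2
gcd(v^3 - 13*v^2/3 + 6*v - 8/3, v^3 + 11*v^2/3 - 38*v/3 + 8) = v^2 - 7*v/3 + 4/3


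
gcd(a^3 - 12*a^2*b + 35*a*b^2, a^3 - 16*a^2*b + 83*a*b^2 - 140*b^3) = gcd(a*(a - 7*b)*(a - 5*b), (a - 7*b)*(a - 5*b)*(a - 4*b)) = a^2 - 12*a*b + 35*b^2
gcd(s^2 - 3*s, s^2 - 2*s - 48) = 1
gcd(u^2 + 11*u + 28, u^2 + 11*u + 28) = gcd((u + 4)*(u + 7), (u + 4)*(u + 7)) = u^2 + 11*u + 28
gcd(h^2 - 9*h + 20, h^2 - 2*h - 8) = h - 4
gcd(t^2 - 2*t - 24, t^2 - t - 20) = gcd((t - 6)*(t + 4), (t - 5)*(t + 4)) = t + 4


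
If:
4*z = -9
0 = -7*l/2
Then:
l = 0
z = -9/4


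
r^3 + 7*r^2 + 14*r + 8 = (r + 1)*(r + 2)*(r + 4)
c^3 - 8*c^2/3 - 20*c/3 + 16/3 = (c - 4)*(c - 2/3)*(c + 2)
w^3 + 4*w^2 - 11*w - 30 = (w - 3)*(w + 2)*(w + 5)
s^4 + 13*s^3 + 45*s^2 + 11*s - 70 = (s - 1)*(s + 2)*(s + 5)*(s + 7)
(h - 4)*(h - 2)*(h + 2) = h^3 - 4*h^2 - 4*h + 16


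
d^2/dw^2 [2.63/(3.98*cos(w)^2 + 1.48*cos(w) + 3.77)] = (-166.641008*(1 - cos(w)^2)^2 - 46.475256*cos(w)^3 + 68.767136*cos(w)^2 + 107.62486*cos(w) + 99.238316)/(3.98*cos(w)^2 + 1.48*cos(w) + 3.77)^3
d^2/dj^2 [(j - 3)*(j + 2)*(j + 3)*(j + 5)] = 12*j^2 + 42*j + 2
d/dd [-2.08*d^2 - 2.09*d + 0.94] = -4.16*d - 2.09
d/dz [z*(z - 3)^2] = 3*(z - 3)*(z - 1)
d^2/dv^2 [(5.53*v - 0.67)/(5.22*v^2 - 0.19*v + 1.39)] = ((9.0962 - 173.1996*v)*(5.22*v^2 - 0.19*v + 1.39) + (5.53*v - 0.67)*(10.44*v - 0.19)*(20.88*v - 0.38))/(5.22*v^2 - 0.19*v + 1.39)^3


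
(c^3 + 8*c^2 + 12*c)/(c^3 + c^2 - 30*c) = (c + 2)/(c - 5)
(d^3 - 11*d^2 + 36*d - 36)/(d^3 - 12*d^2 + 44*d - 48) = (d - 3)/(d - 4)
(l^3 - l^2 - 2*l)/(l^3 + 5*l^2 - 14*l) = (l + 1)/(l + 7)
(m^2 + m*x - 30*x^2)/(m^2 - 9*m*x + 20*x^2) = (-m - 6*x)/(-m + 4*x)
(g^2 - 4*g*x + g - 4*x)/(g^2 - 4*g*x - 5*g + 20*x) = (g + 1)/(g - 5)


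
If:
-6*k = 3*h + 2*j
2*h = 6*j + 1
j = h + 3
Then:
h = -19/4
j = -7/4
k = 71/24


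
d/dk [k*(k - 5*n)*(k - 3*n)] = 3*k^2 - 16*k*n + 15*n^2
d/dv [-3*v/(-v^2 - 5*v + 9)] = 3*(-v^2 - 9)/(v^4 + 10*v^3 + 7*v^2 - 90*v + 81)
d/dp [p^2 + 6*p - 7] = 2*p + 6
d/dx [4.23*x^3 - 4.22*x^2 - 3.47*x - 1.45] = 12.69*x^2 - 8.44*x - 3.47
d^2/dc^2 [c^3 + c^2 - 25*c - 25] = 6*c + 2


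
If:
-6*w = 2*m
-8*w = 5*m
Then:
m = 0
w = 0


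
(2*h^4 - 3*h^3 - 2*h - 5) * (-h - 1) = -2*h^5 + h^4 + 3*h^3 + 2*h^2 + 7*h + 5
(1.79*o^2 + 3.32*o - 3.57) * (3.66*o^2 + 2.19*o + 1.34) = 6.5514*o^4 + 16.0713*o^3 - 3.3968*o^2 - 3.3695*o - 4.7838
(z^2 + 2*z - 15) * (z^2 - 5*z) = z^4 - 3*z^3 - 25*z^2 + 75*z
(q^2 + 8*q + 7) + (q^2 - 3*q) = 2*q^2 + 5*q + 7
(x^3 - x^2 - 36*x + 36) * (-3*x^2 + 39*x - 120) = -3*x^5 + 42*x^4 - 51*x^3 - 1392*x^2 + 5724*x - 4320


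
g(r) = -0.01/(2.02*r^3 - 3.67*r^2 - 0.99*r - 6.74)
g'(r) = -0.01*(-6.06*r^2 + 7.34*r + 0.99)/(2.02*r^3 - 3.67*r^2 - 0.99*r - 6.74)^2 = (0.0606*r^2 - 0.0734*r - 0.0099)/(-2.02*r^3 + 3.67*r^2 + 0.99*r + 6.74)^2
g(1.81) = 0.00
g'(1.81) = 0.00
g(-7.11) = 0.00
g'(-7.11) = 0.00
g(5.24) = -0.00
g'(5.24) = 0.00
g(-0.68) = 0.00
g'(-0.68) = 0.00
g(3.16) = -0.00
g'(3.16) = 0.00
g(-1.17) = 0.00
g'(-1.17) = 0.00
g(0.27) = 0.00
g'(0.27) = -0.00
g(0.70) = 0.00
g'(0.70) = -0.00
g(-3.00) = 0.00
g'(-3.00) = 0.00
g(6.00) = -0.00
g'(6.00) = 0.00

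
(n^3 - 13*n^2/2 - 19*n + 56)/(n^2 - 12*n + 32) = (n^2 + 3*n/2 - 7)/(n - 4)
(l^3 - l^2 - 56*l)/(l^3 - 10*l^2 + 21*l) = (l^2 - l - 56)/(l^2 - 10*l + 21)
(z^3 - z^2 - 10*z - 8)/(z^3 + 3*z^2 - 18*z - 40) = (z + 1)/(z + 5)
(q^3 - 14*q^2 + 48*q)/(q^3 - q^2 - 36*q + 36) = q*(q - 8)/(q^2 + 5*q - 6)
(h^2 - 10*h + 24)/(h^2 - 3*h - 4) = (h - 6)/(h + 1)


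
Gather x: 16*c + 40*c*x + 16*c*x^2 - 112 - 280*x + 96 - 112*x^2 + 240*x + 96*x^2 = 16*c + x^2*(16*c - 16) + x*(40*c - 40) - 16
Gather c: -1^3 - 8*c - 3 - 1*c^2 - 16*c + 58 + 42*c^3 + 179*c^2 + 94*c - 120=42*c^3 + 178*c^2 + 70*c - 66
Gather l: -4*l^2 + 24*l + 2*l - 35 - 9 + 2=-4*l^2 + 26*l - 42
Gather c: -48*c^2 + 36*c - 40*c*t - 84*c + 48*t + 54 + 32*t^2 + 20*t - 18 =-48*c^2 + c*(-40*t - 48) + 32*t^2 + 68*t + 36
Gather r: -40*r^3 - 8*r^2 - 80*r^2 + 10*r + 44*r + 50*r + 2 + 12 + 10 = -40*r^3 - 88*r^2 + 104*r + 24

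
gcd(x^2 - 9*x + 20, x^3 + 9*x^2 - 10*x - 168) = x - 4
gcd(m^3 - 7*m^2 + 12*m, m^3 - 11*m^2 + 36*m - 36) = m - 3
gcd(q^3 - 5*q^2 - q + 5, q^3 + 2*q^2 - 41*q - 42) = q + 1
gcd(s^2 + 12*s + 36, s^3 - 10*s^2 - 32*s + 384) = s + 6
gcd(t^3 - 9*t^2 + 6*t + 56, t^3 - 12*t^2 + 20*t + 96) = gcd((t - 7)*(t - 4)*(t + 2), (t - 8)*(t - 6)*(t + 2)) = t + 2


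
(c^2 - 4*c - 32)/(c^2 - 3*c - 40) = (c + 4)/(c + 5)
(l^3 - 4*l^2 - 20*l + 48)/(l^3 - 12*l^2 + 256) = (l^2 - 8*l + 12)/(l^2 - 16*l + 64)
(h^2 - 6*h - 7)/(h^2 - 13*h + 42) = (h + 1)/(h - 6)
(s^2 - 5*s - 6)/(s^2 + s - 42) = (s + 1)/(s + 7)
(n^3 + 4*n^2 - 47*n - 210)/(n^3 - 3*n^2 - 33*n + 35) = (n + 6)/(n - 1)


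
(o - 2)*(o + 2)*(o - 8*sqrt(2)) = o^3 - 8*sqrt(2)*o^2 - 4*o + 32*sqrt(2)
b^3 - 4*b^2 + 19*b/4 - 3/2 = (b - 2)*(b - 3/2)*(b - 1/2)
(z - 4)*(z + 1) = z^2 - 3*z - 4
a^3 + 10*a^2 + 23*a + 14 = (a + 1)*(a + 2)*(a + 7)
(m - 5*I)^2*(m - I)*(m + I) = m^4 - 10*I*m^3 - 24*m^2 - 10*I*m - 25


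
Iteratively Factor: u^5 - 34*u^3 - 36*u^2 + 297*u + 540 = (u + 3)*(u^4 - 3*u^3 - 25*u^2 + 39*u + 180) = (u + 3)^2*(u^3 - 6*u^2 - 7*u + 60) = (u - 5)*(u + 3)^2*(u^2 - u - 12) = (u - 5)*(u + 3)^3*(u - 4)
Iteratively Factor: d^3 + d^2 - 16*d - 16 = (d + 4)*(d^2 - 3*d - 4) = (d + 1)*(d + 4)*(d - 4)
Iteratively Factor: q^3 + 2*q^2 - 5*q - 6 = (q + 3)*(q^2 - q - 2) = (q - 2)*(q + 3)*(q + 1)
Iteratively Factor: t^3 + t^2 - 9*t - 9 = (t + 3)*(t^2 - 2*t - 3) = (t + 1)*(t + 3)*(t - 3)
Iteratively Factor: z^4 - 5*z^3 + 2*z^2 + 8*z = (z)*(z^3 - 5*z^2 + 2*z + 8) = z*(z - 4)*(z^2 - z - 2) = z*(z - 4)*(z + 1)*(z - 2)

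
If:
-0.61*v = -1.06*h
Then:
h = 0.575471698113208*v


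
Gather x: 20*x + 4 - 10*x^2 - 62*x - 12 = -10*x^2 - 42*x - 8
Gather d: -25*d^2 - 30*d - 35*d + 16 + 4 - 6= -25*d^2 - 65*d + 14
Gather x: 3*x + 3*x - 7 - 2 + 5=6*x - 4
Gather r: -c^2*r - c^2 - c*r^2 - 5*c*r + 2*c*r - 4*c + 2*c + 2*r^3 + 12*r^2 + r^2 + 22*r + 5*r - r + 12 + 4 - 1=-c^2 - 2*c + 2*r^3 + r^2*(13 - c) + r*(-c^2 - 3*c + 26) + 15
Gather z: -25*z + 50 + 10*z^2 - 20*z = 10*z^2 - 45*z + 50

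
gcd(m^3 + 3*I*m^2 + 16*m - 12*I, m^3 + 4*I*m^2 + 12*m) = m^2 + 4*I*m + 12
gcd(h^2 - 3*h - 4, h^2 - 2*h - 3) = h + 1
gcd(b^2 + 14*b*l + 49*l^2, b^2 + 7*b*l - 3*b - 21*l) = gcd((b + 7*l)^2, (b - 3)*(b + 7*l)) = b + 7*l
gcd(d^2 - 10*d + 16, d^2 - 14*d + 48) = d - 8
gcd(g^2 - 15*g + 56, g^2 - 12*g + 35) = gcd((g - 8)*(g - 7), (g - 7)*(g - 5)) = g - 7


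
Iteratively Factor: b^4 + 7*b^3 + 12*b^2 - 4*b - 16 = (b + 2)*(b^3 + 5*b^2 + 2*b - 8) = (b - 1)*(b + 2)*(b^2 + 6*b + 8) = (b - 1)*(b + 2)*(b + 4)*(b + 2)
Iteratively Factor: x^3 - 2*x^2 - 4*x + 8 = (x + 2)*(x^2 - 4*x + 4) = (x - 2)*(x + 2)*(x - 2)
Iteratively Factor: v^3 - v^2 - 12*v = (v - 4)*(v^2 + 3*v) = v*(v - 4)*(v + 3)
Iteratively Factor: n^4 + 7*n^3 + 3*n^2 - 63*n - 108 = (n - 3)*(n^3 + 10*n^2 + 33*n + 36) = (n - 3)*(n + 3)*(n^2 + 7*n + 12) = (n - 3)*(n + 3)*(n + 4)*(n + 3)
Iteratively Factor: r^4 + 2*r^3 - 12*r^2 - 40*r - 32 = (r + 2)*(r^3 - 12*r - 16) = (r + 2)^2*(r^2 - 2*r - 8) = (r - 4)*(r + 2)^2*(r + 2)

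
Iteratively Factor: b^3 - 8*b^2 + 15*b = (b)*(b^2 - 8*b + 15) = b*(b - 3)*(b - 5)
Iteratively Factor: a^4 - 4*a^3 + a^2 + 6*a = (a - 3)*(a^3 - a^2 - 2*a) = a*(a - 3)*(a^2 - a - 2) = a*(a - 3)*(a - 2)*(a + 1)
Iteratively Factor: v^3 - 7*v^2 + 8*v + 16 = (v + 1)*(v^2 - 8*v + 16) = (v - 4)*(v + 1)*(v - 4)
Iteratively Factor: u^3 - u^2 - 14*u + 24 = (u + 4)*(u^2 - 5*u + 6) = (u - 3)*(u + 4)*(u - 2)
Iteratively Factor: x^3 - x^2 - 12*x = (x)*(x^2 - x - 12) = x*(x - 4)*(x + 3)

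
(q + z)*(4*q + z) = 4*q^2 + 5*q*z + z^2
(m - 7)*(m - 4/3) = m^2 - 25*m/3 + 28/3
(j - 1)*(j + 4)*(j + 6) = j^3 + 9*j^2 + 14*j - 24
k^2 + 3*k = k*(k + 3)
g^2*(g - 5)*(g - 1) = g^4 - 6*g^3 + 5*g^2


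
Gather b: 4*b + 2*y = 4*b + 2*y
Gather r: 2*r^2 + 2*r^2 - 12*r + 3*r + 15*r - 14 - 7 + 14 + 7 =4*r^2 + 6*r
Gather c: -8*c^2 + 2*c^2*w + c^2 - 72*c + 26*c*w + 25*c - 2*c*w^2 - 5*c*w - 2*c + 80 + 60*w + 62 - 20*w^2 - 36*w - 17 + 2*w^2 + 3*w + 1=c^2*(2*w - 7) + c*(-2*w^2 + 21*w - 49) - 18*w^2 + 27*w + 126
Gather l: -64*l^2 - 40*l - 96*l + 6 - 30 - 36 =-64*l^2 - 136*l - 60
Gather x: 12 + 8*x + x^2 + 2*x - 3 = x^2 + 10*x + 9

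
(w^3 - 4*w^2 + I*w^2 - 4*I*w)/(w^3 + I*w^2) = (w - 4)/w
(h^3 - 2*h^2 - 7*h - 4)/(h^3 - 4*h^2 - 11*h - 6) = (h - 4)/(h - 6)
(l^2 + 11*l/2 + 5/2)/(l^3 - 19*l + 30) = (l + 1/2)/(l^2 - 5*l + 6)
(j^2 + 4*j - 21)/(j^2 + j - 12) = (j + 7)/(j + 4)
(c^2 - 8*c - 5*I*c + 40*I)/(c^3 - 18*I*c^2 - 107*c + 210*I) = (c - 8)/(c^2 - 13*I*c - 42)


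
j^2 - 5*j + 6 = (j - 3)*(j - 2)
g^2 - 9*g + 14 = (g - 7)*(g - 2)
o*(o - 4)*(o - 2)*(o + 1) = o^4 - 5*o^3 + 2*o^2 + 8*o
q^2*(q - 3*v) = q^3 - 3*q^2*v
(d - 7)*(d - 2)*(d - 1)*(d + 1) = d^4 - 9*d^3 + 13*d^2 + 9*d - 14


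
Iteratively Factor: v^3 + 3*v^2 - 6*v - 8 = (v + 1)*(v^2 + 2*v - 8) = (v + 1)*(v + 4)*(v - 2)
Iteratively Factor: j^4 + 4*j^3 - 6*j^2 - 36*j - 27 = (j + 3)*(j^3 + j^2 - 9*j - 9) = (j + 1)*(j + 3)*(j^2 - 9) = (j + 1)*(j + 3)^2*(j - 3)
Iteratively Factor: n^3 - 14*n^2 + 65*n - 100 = (n - 5)*(n^2 - 9*n + 20) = (n - 5)^2*(n - 4)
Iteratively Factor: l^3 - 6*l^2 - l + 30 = (l - 3)*(l^2 - 3*l - 10) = (l - 5)*(l - 3)*(l + 2)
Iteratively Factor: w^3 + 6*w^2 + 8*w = (w + 4)*(w^2 + 2*w) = w*(w + 4)*(w + 2)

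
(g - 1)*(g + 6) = g^2 + 5*g - 6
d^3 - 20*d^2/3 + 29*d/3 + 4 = (d - 4)*(d - 3)*(d + 1/3)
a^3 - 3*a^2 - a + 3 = (a - 3)*(a - 1)*(a + 1)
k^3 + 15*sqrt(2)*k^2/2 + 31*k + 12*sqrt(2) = (k + sqrt(2)/2)*(k + 3*sqrt(2))*(k + 4*sqrt(2))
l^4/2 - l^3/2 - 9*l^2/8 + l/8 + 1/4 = (l/2 + 1/2)*(l - 2)*(l - 1/2)*(l + 1/2)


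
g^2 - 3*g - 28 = (g - 7)*(g + 4)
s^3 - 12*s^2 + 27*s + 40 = (s - 8)*(s - 5)*(s + 1)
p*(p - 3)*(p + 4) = p^3 + p^2 - 12*p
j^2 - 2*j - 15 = (j - 5)*(j + 3)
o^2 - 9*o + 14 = (o - 7)*(o - 2)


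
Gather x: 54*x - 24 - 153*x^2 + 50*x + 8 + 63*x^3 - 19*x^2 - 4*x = 63*x^3 - 172*x^2 + 100*x - 16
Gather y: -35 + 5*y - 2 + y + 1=6*y - 36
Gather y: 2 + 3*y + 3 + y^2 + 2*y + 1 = y^2 + 5*y + 6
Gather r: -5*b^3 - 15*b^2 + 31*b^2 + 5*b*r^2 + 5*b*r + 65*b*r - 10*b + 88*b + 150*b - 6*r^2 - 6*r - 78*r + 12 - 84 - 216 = -5*b^3 + 16*b^2 + 228*b + r^2*(5*b - 6) + r*(70*b - 84) - 288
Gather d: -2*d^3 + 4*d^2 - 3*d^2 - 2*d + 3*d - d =-2*d^3 + d^2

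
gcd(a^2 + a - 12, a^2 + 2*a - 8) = a + 4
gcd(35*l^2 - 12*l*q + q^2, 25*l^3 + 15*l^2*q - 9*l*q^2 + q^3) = -5*l + q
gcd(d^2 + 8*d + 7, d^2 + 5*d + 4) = d + 1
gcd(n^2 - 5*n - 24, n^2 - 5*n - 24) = n^2 - 5*n - 24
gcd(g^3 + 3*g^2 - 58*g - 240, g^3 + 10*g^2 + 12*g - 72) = g + 6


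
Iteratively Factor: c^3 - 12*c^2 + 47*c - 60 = (c - 5)*(c^2 - 7*c + 12) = (c - 5)*(c - 3)*(c - 4)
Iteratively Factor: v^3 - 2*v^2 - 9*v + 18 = (v + 3)*(v^2 - 5*v + 6) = (v - 3)*(v + 3)*(v - 2)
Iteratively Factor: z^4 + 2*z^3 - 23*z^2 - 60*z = (z)*(z^3 + 2*z^2 - 23*z - 60) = z*(z - 5)*(z^2 + 7*z + 12) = z*(z - 5)*(z + 3)*(z + 4)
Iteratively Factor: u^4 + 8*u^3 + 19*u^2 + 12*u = (u)*(u^3 + 8*u^2 + 19*u + 12) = u*(u + 4)*(u^2 + 4*u + 3) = u*(u + 3)*(u + 4)*(u + 1)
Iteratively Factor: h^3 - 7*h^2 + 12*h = (h)*(h^2 - 7*h + 12) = h*(h - 4)*(h - 3)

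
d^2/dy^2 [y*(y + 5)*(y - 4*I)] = 6*y + 10 - 8*I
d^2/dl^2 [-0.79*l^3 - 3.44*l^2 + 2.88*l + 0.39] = -4.74*l - 6.88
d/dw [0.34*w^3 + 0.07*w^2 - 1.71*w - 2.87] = 1.02*w^2 + 0.14*w - 1.71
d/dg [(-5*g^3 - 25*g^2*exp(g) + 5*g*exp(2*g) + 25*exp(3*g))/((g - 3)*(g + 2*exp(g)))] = 5*((g - 3)*(g + 2*exp(g))*(-5*g^2*exp(g) - 3*g^2 + 2*g*exp(2*g) - 10*g*exp(g) + 15*exp(3*g) + exp(2*g)) + (g - 3)*(2*exp(g) + 1)*(g^3 + 5*g^2*exp(g) - g*exp(2*g) - 5*exp(3*g)) + (g + 2*exp(g))*(g^3 + 5*g^2*exp(g) - g*exp(2*g) - 5*exp(3*g)))/((g - 3)^2*(g + 2*exp(g))^2)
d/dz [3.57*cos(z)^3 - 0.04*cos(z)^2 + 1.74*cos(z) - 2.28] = (-10.71*cos(z)^2 + 0.08*cos(z) - 1.74)*sin(z)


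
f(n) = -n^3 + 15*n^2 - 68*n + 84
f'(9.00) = -41.00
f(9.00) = -42.00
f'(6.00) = 4.00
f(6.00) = 0.00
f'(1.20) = -36.32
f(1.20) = 22.27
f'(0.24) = -60.97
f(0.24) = 68.53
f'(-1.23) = -109.44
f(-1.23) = 192.19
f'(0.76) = -46.93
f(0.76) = 40.55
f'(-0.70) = -90.47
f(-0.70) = 139.29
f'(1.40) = -31.88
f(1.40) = 15.46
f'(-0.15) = -72.57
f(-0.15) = 94.54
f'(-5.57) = -328.17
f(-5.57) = 1100.94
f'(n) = -3*n^2 + 30*n - 68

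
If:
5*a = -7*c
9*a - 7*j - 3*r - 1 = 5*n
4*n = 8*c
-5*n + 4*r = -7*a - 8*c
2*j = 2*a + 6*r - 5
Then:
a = -21/76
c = 15/76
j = -313/304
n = 15/38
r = 177/304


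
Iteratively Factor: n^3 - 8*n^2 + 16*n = (n - 4)*(n^2 - 4*n) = (n - 4)^2*(n)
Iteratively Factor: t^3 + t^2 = (t + 1)*(t^2) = t*(t + 1)*(t)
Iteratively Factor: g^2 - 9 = (g + 3)*(g - 3)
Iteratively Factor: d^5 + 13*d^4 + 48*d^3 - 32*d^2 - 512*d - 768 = (d + 4)*(d^4 + 9*d^3 + 12*d^2 - 80*d - 192) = (d + 4)^2*(d^3 + 5*d^2 - 8*d - 48) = (d + 4)^3*(d^2 + d - 12) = (d + 4)^4*(d - 3)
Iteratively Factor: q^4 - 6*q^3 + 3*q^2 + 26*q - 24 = (q - 1)*(q^3 - 5*q^2 - 2*q + 24) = (q - 1)*(q + 2)*(q^2 - 7*q + 12) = (q - 4)*(q - 1)*(q + 2)*(q - 3)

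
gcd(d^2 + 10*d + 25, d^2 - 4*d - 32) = 1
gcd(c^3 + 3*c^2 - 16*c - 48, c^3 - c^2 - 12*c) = c^2 - c - 12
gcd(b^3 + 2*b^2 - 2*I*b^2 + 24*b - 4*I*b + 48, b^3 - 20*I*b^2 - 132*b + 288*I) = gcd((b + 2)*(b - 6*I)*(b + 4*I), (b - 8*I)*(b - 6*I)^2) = b - 6*I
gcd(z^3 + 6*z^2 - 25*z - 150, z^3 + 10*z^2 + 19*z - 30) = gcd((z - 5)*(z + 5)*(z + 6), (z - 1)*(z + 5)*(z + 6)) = z^2 + 11*z + 30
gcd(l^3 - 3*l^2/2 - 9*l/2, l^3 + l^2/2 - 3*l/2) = l^2 + 3*l/2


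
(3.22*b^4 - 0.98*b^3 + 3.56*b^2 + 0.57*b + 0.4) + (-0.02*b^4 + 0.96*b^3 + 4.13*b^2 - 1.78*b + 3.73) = 3.2*b^4 - 0.02*b^3 + 7.69*b^2 - 1.21*b + 4.13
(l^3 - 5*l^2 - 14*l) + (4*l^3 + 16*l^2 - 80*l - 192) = 5*l^3 + 11*l^2 - 94*l - 192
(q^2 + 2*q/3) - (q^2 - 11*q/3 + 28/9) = 13*q/3 - 28/9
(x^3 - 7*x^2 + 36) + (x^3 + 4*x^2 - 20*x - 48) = 2*x^3 - 3*x^2 - 20*x - 12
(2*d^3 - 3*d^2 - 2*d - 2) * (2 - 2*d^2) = -4*d^5 + 6*d^4 + 8*d^3 - 2*d^2 - 4*d - 4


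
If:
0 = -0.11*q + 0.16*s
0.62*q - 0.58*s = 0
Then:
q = 0.00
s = 0.00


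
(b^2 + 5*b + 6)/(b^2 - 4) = (b + 3)/(b - 2)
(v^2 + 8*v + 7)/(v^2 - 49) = (v + 1)/(v - 7)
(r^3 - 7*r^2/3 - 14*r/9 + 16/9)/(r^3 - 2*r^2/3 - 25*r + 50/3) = (3*r^2 - 5*r - 8)/(3*(r^2 - 25))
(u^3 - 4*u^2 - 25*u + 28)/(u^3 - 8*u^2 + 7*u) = (u + 4)/u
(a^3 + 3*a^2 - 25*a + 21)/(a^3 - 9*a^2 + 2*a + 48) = (a^2 + 6*a - 7)/(a^2 - 6*a - 16)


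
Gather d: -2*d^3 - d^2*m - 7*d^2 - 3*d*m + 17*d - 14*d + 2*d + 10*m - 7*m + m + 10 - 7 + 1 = -2*d^3 + d^2*(-m - 7) + d*(5 - 3*m) + 4*m + 4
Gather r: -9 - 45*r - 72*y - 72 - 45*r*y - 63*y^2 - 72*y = r*(-45*y - 45) - 63*y^2 - 144*y - 81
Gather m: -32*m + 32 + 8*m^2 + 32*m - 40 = 8*m^2 - 8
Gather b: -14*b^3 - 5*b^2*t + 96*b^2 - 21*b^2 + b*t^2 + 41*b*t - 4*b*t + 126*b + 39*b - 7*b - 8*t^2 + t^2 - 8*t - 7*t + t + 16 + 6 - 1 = -14*b^3 + b^2*(75 - 5*t) + b*(t^2 + 37*t + 158) - 7*t^2 - 14*t + 21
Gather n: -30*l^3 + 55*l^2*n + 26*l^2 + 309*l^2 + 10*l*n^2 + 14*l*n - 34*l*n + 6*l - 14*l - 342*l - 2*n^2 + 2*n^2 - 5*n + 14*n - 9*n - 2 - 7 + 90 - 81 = -30*l^3 + 335*l^2 + 10*l*n^2 - 350*l + n*(55*l^2 - 20*l)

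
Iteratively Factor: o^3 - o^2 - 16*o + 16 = (o - 4)*(o^2 + 3*o - 4) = (o - 4)*(o + 4)*(o - 1)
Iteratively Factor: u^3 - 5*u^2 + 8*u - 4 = (u - 1)*(u^2 - 4*u + 4) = (u - 2)*(u - 1)*(u - 2)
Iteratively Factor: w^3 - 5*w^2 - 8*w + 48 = (w - 4)*(w^2 - w - 12) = (w - 4)*(w + 3)*(w - 4)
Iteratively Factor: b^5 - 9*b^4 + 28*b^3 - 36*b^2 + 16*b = (b - 4)*(b^4 - 5*b^3 + 8*b^2 - 4*b) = (b - 4)*(b - 1)*(b^3 - 4*b^2 + 4*b) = (b - 4)*(b - 2)*(b - 1)*(b^2 - 2*b) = b*(b - 4)*(b - 2)*(b - 1)*(b - 2)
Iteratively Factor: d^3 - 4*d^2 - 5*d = (d + 1)*(d^2 - 5*d) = d*(d + 1)*(d - 5)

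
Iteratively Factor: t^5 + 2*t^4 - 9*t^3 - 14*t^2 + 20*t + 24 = (t + 1)*(t^4 + t^3 - 10*t^2 - 4*t + 24) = (t - 2)*(t + 1)*(t^3 + 3*t^2 - 4*t - 12) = (t - 2)*(t + 1)*(t + 3)*(t^2 - 4) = (t - 2)*(t + 1)*(t + 2)*(t + 3)*(t - 2)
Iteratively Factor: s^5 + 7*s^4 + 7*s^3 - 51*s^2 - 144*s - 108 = (s - 3)*(s^4 + 10*s^3 + 37*s^2 + 60*s + 36) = (s - 3)*(s + 3)*(s^3 + 7*s^2 + 16*s + 12) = (s - 3)*(s + 2)*(s + 3)*(s^2 + 5*s + 6) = (s - 3)*(s + 2)*(s + 3)^2*(s + 2)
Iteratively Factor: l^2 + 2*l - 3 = (l - 1)*(l + 3)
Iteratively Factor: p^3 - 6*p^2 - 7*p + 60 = (p + 3)*(p^2 - 9*p + 20) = (p - 5)*(p + 3)*(p - 4)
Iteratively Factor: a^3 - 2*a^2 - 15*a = (a)*(a^2 - 2*a - 15) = a*(a - 5)*(a + 3)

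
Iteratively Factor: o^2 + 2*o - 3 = (o + 3)*(o - 1)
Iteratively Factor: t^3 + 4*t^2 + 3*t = (t + 1)*(t^2 + 3*t) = t*(t + 1)*(t + 3)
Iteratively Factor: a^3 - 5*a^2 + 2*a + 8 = (a - 4)*(a^2 - a - 2) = (a - 4)*(a + 1)*(a - 2)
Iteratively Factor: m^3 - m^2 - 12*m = (m - 4)*(m^2 + 3*m) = m*(m - 4)*(m + 3)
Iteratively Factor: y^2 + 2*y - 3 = (y + 3)*(y - 1)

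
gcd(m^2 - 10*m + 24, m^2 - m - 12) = m - 4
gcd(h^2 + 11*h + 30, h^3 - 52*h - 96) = h + 6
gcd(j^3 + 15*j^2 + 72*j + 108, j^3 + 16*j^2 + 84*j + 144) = j^2 + 12*j + 36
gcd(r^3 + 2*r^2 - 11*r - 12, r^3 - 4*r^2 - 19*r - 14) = r + 1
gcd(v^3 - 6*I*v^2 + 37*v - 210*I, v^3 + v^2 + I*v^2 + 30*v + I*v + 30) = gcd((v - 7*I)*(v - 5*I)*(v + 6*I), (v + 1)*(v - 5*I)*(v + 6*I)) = v^2 + I*v + 30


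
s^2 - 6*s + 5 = (s - 5)*(s - 1)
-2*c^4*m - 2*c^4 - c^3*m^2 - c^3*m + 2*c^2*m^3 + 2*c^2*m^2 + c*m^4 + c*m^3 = (-c + m)*(c + m)*(2*c + m)*(c*m + c)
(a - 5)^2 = a^2 - 10*a + 25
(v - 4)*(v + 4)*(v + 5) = v^3 + 5*v^2 - 16*v - 80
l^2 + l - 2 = (l - 1)*(l + 2)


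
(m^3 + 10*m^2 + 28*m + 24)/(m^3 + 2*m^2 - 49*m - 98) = (m^2 + 8*m + 12)/(m^2 - 49)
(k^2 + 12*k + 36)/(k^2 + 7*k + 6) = (k + 6)/(k + 1)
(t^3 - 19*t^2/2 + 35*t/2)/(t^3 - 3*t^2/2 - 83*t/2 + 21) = t*(2*t - 5)/(2*t^2 + 11*t - 6)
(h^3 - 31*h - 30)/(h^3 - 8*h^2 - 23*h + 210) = (h + 1)/(h - 7)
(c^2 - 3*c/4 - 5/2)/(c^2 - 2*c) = (c + 5/4)/c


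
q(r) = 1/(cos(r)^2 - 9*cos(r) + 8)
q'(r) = (2*sin(r)*cos(r) - 9*sin(r))/(cos(r)^2 - 9*cos(r) + 8)^2 = (2*cos(r) - 9)*sin(r)/(cos(r)^2 - 9*cos(r) + 8)^2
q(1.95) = 0.09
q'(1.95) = -0.07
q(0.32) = 2.79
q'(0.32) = -17.44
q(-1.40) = 0.15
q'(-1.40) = 0.20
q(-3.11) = 0.06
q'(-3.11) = 0.00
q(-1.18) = 0.21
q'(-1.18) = 0.34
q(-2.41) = 0.07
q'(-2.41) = 0.03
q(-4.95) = 0.17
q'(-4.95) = -0.24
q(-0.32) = 2.79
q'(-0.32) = 17.44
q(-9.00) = 0.06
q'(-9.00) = 0.02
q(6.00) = 3.57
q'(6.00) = 25.16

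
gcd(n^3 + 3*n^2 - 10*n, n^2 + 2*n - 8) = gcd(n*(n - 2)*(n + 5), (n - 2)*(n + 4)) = n - 2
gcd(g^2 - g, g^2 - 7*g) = g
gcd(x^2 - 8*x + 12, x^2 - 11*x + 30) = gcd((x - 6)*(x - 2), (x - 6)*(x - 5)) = x - 6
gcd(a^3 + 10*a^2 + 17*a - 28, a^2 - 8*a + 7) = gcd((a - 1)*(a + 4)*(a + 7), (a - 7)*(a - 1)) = a - 1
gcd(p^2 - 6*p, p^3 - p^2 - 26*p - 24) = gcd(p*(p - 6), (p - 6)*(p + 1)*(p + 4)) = p - 6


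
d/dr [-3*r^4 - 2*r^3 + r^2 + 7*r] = -12*r^3 - 6*r^2 + 2*r + 7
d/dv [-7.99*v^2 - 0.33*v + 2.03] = -15.98*v - 0.33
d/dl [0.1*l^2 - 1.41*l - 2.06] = 0.2*l - 1.41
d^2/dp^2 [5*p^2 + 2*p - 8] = 10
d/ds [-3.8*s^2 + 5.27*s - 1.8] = 5.27 - 7.6*s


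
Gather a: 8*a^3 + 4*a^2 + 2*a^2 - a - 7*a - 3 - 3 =8*a^3 + 6*a^2 - 8*a - 6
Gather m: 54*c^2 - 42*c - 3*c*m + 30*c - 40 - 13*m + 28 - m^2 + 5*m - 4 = 54*c^2 - 12*c - m^2 + m*(-3*c - 8) - 16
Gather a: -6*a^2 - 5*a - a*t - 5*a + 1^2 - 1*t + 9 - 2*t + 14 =-6*a^2 + a*(-t - 10) - 3*t + 24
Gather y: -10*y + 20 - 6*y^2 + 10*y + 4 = 24 - 6*y^2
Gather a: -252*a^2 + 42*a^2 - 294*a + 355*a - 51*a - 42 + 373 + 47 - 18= -210*a^2 + 10*a + 360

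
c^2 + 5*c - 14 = (c - 2)*(c + 7)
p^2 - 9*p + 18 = (p - 6)*(p - 3)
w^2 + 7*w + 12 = (w + 3)*(w + 4)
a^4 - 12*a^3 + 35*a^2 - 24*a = a*(a - 8)*(a - 3)*(a - 1)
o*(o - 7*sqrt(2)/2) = o^2 - 7*sqrt(2)*o/2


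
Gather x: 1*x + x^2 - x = x^2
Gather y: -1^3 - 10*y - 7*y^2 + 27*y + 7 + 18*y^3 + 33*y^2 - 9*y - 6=18*y^3 + 26*y^2 + 8*y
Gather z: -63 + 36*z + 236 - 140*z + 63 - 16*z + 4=240 - 120*z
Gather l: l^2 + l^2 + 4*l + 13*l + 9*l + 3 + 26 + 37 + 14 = 2*l^2 + 26*l + 80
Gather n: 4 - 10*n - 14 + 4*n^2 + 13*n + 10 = 4*n^2 + 3*n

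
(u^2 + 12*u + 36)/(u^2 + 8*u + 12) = (u + 6)/(u + 2)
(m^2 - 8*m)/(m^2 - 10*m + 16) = m/(m - 2)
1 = 1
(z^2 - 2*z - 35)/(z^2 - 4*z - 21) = (z + 5)/(z + 3)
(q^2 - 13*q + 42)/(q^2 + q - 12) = (q^2 - 13*q + 42)/(q^2 + q - 12)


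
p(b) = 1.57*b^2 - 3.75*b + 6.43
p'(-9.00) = -32.01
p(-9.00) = 167.35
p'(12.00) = 33.93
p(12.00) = 187.51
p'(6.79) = 17.57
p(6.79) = 53.35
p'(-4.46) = -17.75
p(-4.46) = 54.38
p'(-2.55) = -11.76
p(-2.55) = 26.20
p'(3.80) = 8.18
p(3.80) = 14.85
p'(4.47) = 10.29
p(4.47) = 21.04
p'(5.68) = 14.09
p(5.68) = 35.78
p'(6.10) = 15.40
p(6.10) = 41.97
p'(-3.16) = -13.67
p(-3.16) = 33.96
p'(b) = 3.14*b - 3.75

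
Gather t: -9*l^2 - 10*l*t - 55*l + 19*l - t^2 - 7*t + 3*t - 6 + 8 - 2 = -9*l^2 - 36*l - t^2 + t*(-10*l - 4)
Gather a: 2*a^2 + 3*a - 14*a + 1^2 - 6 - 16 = 2*a^2 - 11*a - 21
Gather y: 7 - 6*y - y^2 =-y^2 - 6*y + 7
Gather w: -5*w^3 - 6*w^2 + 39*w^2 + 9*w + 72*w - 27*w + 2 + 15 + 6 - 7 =-5*w^3 + 33*w^2 + 54*w + 16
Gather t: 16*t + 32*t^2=32*t^2 + 16*t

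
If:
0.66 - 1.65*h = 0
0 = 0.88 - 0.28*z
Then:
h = 0.40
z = 3.14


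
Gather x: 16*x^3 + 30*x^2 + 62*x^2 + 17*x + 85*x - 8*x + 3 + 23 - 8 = 16*x^3 + 92*x^2 + 94*x + 18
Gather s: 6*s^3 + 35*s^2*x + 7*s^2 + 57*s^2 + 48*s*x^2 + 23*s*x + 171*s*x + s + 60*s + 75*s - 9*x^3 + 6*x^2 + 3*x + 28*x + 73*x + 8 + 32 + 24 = 6*s^3 + s^2*(35*x + 64) + s*(48*x^2 + 194*x + 136) - 9*x^3 + 6*x^2 + 104*x + 64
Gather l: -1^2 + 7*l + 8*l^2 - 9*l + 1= 8*l^2 - 2*l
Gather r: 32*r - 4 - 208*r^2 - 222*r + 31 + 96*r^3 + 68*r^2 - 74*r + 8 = 96*r^3 - 140*r^2 - 264*r + 35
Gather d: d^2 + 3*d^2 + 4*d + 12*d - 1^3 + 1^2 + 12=4*d^2 + 16*d + 12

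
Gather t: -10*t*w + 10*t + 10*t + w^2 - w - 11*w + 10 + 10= t*(20 - 10*w) + w^2 - 12*w + 20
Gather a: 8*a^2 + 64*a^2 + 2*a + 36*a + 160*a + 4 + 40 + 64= 72*a^2 + 198*a + 108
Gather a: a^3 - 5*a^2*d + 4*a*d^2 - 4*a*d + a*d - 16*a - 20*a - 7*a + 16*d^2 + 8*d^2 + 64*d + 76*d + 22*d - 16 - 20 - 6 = a^3 - 5*a^2*d + a*(4*d^2 - 3*d - 43) + 24*d^2 + 162*d - 42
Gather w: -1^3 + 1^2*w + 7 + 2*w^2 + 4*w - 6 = 2*w^2 + 5*w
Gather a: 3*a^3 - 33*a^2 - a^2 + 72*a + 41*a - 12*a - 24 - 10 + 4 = 3*a^3 - 34*a^2 + 101*a - 30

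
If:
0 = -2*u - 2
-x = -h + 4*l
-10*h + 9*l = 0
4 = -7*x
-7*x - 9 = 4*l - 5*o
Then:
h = 36/217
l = 40/217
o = 249/217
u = -1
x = -4/7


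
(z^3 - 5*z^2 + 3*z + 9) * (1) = z^3 - 5*z^2 + 3*z + 9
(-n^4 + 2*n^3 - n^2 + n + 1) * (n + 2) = -n^5 + 3*n^3 - n^2 + 3*n + 2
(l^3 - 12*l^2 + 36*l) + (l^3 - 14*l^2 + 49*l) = 2*l^3 - 26*l^2 + 85*l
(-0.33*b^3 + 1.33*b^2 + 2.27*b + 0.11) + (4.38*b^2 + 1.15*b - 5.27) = -0.33*b^3 + 5.71*b^2 + 3.42*b - 5.16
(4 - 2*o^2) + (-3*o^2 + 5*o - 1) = -5*o^2 + 5*o + 3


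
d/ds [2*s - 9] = 2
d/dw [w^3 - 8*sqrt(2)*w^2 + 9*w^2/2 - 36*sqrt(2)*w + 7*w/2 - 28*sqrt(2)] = 3*w^2 - 16*sqrt(2)*w + 9*w - 36*sqrt(2) + 7/2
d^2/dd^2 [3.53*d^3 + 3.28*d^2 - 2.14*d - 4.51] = 21.18*d + 6.56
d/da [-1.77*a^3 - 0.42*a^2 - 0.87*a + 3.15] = -5.31*a^2 - 0.84*a - 0.87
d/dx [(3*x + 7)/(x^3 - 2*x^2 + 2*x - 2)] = (-6*x^3 - 15*x^2 + 28*x - 20)/(x^6 - 4*x^5 + 8*x^4 - 12*x^3 + 12*x^2 - 8*x + 4)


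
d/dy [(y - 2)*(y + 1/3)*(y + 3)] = 3*y^2 + 8*y/3 - 17/3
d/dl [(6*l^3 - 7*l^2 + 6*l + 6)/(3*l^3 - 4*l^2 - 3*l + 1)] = (-3*l^4 - 72*l^3 + 9*l^2 + 34*l + 24)/(9*l^6 - 24*l^5 - 2*l^4 + 30*l^3 + l^2 - 6*l + 1)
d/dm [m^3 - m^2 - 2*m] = 3*m^2 - 2*m - 2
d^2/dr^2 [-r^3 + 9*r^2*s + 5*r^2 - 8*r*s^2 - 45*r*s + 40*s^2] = -6*r + 18*s + 10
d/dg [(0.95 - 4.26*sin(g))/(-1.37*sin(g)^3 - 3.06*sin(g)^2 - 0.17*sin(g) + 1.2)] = (-11.6724*sin(g)^3 - 9.1311*sin(g)^2 + 5.814*sin(g) - 4.9505)*cos(g)/(1.8769*sin(g)^6 + 8.3844*sin(g)^5 + 9.8294*sin(g)^4 - 2.2476*sin(g)^3 - 7.3151*sin(g)^2 - 0.408*sin(g) + 1.44)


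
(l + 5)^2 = l^2 + 10*l + 25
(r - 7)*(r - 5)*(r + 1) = r^3 - 11*r^2 + 23*r + 35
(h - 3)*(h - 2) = h^2 - 5*h + 6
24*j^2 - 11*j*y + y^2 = (-8*j + y)*(-3*j + y)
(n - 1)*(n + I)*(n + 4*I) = n^3 - n^2 + 5*I*n^2 - 4*n - 5*I*n + 4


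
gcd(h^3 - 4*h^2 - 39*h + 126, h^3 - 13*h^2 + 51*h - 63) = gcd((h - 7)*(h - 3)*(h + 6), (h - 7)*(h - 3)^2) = h^2 - 10*h + 21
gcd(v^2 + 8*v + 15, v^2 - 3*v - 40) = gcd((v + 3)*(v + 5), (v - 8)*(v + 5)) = v + 5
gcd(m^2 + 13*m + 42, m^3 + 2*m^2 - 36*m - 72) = m + 6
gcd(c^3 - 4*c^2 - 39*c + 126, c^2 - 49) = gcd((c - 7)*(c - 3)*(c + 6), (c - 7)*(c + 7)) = c - 7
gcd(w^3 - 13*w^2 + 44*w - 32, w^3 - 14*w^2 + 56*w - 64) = w^2 - 12*w + 32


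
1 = 1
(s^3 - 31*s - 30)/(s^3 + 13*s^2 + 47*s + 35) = (s - 6)/(s + 7)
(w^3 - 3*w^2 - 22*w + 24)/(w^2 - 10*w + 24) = (w^2 + 3*w - 4)/(w - 4)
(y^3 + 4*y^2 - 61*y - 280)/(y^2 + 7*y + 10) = (y^2 - y - 56)/(y + 2)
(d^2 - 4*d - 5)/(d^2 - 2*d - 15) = (d + 1)/(d + 3)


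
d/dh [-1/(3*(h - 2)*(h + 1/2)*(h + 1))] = 2*(6*h^2 - 2*h - 5)/(3*(4*h^6 - 4*h^5 - 19*h^4 + 2*h^3 + 29*h^2 + 20*h + 4))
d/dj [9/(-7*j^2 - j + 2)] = 9*(14*j + 1)/(7*j^2 + j - 2)^2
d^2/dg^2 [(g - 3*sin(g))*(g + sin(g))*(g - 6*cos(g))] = 2*g^2*sin(g) + 6*g^2*cos(g) + 24*g*sin(g) - 24*g*sin(2*g) - 8*g*cos(g) - 6*g*cos(2*g) + 6*g - 4*sin(g) - 6*sin(2*g) - 33*cos(g)/2 + 24*cos(2*g) + 81*cos(3*g)/2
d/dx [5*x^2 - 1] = 10*x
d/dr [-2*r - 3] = -2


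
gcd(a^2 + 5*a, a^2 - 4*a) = a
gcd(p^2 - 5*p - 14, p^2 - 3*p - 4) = 1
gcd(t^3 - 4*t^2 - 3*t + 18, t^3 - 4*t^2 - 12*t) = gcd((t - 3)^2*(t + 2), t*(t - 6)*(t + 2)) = t + 2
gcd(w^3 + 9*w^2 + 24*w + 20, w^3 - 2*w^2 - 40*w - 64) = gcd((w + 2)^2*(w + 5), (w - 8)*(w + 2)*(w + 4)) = w + 2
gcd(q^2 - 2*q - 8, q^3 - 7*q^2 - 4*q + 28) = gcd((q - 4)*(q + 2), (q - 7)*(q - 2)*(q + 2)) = q + 2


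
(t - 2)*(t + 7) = t^2 + 5*t - 14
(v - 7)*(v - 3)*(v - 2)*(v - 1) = v^4 - 13*v^3 + 53*v^2 - 83*v + 42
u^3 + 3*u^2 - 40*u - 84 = (u - 6)*(u + 2)*(u + 7)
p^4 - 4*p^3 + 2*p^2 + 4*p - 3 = (p - 3)*(p - 1)^2*(p + 1)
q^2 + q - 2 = (q - 1)*(q + 2)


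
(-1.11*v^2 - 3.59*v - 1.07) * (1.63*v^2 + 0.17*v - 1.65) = -1.8093*v^4 - 6.0404*v^3 - 0.5229*v^2 + 5.7416*v + 1.7655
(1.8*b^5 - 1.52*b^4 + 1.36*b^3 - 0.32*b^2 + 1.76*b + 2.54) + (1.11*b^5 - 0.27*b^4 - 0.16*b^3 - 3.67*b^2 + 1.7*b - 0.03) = 2.91*b^5 - 1.79*b^4 + 1.2*b^3 - 3.99*b^2 + 3.46*b + 2.51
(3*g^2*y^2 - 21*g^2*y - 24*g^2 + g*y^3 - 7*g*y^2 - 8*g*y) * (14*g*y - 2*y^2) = 42*g^3*y^3 - 294*g^3*y^2 - 336*g^3*y + 8*g^2*y^4 - 56*g^2*y^3 - 64*g^2*y^2 - 2*g*y^5 + 14*g*y^4 + 16*g*y^3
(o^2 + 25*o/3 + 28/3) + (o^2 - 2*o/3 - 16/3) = 2*o^2 + 23*o/3 + 4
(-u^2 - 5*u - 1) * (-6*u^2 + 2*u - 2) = 6*u^4 + 28*u^3 - 2*u^2 + 8*u + 2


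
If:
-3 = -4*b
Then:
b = 3/4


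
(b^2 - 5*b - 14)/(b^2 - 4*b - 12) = (b - 7)/(b - 6)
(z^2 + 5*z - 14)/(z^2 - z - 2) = (z + 7)/(z + 1)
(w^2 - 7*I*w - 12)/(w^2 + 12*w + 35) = (w^2 - 7*I*w - 12)/(w^2 + 12*w + 35)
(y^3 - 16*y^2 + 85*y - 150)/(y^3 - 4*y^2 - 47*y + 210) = (y - 5)/(y + 7)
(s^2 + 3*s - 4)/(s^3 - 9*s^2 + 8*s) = (s + 4)/(s*(s - 8))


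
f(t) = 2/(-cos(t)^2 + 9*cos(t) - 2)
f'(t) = 2*(-2*sin(t)*cos(t) + 9*sin(t))/(-cos(t)^2 + 9*cos(t) - 2)^2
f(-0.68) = 0.46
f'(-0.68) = -0.49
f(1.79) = -0.50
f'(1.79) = 1.15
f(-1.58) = -0.96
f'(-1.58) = -4.16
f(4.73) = -1.09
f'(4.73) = -5.28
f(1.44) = -2.37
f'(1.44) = 24.37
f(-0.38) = 0.36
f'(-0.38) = -0.18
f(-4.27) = -0.33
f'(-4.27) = 0.49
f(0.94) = 0.68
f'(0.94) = 1.44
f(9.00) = -0.18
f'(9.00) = 0.07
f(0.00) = 0.33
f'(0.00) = 0.00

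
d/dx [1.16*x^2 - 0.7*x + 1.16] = 2.32*x - 0.7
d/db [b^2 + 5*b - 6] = 2*b + 5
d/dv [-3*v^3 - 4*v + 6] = -9*v^2 - 4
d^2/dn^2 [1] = 0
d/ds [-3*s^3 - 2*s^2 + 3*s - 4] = -9*s^2 - 4*s + 3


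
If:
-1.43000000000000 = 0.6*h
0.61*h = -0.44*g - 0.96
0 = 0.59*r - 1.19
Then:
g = 1.12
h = -2.38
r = 2.02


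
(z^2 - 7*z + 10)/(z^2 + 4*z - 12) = (z - 5)/(z + 6)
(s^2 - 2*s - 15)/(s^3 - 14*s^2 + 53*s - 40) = (s + 3)/(s^2 - 9*s + 8)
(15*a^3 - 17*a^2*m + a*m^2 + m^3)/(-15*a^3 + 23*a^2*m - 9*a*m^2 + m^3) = (-5*a - m)/(5*a - m)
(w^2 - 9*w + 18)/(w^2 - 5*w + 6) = (w - 6)/(w - 2)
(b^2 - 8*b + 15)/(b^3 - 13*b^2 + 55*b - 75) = 1/(b - 5)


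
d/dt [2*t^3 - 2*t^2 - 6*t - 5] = 6*t^2 - 4*t - 6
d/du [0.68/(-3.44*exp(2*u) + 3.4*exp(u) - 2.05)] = (4.6784*exp(u) - 2.312)*exp(u)/(3.44*exp(2*u) - 3.4*exp(u) + 2.05)^2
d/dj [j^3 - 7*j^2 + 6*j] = 3*j^2 - 14*j + 6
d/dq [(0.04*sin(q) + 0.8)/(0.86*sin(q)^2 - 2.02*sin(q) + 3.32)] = (-0.0344*sin(q)^2 - 1.376*sin(q) + 1.7488)*cos(q)/(0.7396*sin(q)^4 - 3.4744*sin(q)^3 + 9.7908*sin(q)^2 - 13.4128*sin(q) + 11.0224)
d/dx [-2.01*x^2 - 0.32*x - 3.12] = -4.02*x - 0.32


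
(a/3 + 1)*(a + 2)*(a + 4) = a^3/3 + 3*a^2 + 26*a/3 + 8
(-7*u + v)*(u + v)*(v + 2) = -7*u^2*v - 14*u^2 - 6*u*v^2 - 12*u*v + v^3 + 2*v^2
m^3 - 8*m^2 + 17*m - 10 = (m - 5)*(m - 2)*(m - 1)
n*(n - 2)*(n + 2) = n^3 - 4*n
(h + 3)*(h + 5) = h^2 + 8*h + 15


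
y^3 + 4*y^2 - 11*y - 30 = (y - 3)*(y + 2)*(y + 5)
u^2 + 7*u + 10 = (u + 2)*(u + 5)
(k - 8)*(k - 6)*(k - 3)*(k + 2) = k^4 - 15*k^3 + 56*k^2 + 36*k - 288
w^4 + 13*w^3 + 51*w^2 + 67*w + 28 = (w + 1)^2*(w + 4)*(w + 7)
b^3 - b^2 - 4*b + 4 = (b - 2)*(b - 1)*(b + 2)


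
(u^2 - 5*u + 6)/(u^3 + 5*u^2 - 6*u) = (u^2 - 5*u + 6)/(u*(u^2 + 5*u - 6))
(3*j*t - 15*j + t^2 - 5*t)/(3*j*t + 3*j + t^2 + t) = (t - 5)/(t + 1)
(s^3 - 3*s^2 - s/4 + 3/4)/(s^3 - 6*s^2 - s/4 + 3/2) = (s - 3)/(s - 6)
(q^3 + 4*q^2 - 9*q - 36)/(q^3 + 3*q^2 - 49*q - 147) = (q^2 + q - 12)/(q^2 - 49)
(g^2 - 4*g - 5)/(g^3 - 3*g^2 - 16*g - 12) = (g - 5)/(g^2 - 4*g - 12)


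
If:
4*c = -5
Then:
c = -5/4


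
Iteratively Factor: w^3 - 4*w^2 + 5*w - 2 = (w - 1)*(w^2 - 3*w + 2) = (w - 1)^2*(w - 2)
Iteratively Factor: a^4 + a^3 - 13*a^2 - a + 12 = (a + 1)*(a^3 - 13*a + 12) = (a + 1)*(a + 4)*(a^2 - 4*a + 3) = (a - 3)*(a + 1)*(a + 4)*(a - 1)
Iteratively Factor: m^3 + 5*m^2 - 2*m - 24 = (m + 4)*(m^2 + m - 6) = (m - 2)*(m + 4)*(m + 3)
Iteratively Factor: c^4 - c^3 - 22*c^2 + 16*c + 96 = (c + 2)*(c^3 - 3*c^2 - 16*c + 48) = (c - 4)*(c + 2)*(c^2 + c - 12) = (c - 4)*(c + 2)*(c + 4)*(c - 3)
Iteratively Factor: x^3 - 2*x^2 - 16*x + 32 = (x + 4)*(x^2 - 6*x + 8) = (x - 4)*(x + 4)*(x - 2)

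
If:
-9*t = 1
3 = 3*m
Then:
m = 1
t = -1/9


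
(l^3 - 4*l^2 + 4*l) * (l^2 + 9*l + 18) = l^5 + 5*l^4 - 14*l^3 - 36*l^2 + 72*l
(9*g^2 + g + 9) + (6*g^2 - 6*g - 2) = 15*g^2 - 5*g + 7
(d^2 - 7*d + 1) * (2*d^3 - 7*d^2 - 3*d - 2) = 2*d^5 - 21*d^4 + 48*d^3 + 12*d^2 + 11*d - 2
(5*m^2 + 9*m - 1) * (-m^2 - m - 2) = -5*m^4 - 14*m^3 - 18*m^2 - 17*m + 2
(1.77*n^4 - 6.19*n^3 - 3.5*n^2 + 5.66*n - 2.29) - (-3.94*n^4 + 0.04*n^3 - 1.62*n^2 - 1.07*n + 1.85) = 5.71*n^4 - 6.23*n^3 - 1.88*n^2 + 6.73*n - 4.14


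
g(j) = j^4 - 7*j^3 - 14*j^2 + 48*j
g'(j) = 4*j^3 - 21*j^2 - 28*j + 48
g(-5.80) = 1748.07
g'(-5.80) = -1276.49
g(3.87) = -205.33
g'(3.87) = -143.03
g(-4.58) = 599.00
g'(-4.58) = -648.55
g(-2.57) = -53.38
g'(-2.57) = -86.64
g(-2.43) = -64.00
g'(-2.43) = -65.36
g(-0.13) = -6.46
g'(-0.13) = 51.28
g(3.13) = -105.59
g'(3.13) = -122.72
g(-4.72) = 693.95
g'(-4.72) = -708.30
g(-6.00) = 2016.00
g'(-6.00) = -1404.00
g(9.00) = 756.00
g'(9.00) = 1011.00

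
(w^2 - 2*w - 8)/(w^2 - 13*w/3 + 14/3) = 3*(w^2 - 2*w - 8)/(3*w^2 - 13*w + 14)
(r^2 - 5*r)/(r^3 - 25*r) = 1/(r + 5)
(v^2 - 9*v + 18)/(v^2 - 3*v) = (v - 6)/v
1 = 1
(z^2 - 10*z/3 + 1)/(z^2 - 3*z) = (z - 1/3)/z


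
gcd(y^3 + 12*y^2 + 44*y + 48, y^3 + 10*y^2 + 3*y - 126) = y + 6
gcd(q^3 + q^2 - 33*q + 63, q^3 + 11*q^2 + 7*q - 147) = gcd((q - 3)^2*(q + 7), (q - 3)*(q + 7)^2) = q^2 + 4*q - 21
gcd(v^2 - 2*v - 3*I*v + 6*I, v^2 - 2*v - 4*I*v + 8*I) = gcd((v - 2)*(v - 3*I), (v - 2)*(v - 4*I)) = v - 2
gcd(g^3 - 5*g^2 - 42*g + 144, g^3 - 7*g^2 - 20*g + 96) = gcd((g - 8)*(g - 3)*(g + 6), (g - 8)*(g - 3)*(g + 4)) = g^2 - 11*g + 24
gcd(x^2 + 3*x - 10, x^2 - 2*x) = x - 2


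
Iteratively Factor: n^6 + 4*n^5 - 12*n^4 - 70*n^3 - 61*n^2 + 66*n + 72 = (n + 3)*(n^5 + n^4 - 15*n^3 - 25*n^2 + 14*n + 24) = (n + 1)*(n + 3)*(n^4 - 15*n^2 - 10*n + 24) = (n - 4)*(n + 1)*(n + 3)*(n^3 + 4*n^2 + n - 6) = (n - 4)*(n + 1)*(n + 3)^2*(n^2 + n - 2) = (n - 4)*(n + 1)*(n + 2)*(n + 3)^2*(n - 1)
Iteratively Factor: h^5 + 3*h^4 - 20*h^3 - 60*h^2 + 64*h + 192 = (h - 2)*(h^4 + 5*h^3 - 10*h^2 - 80*h - 96) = (h - 4)*(h - 2)*(h^3 + 9*h^2 + 26*h + 24) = (h - 4)*(h - 2)*(h + 4)*(h^2 + 5*h + 6) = (h - 4)*(h - 2)*(h + 2)*(h + 4)*(h + 3)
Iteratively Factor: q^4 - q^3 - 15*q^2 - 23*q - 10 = (q + 1)*(q^3 - 2*q^2 - 13*q - 10) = (q - 5)*(q + 1)*(q^2 + 3*q + 2) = (q - 5)*(q + 1)*(q + 2)*(q + 1)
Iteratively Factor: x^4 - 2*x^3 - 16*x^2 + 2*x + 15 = (x - 1)*(x^3 - x^2 - 17*x - 15) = (x - 5)*(x - 1)*(x^2 + 4*x + 3) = (x - 5)*(x - 1)*(x + 3)*(x + 1)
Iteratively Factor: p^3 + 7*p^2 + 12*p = (p + 4)*(p^2 + 3*p) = (p + 3)*(p + 4)*(p)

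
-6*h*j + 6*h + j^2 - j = (-6*h + j)*(j - 1)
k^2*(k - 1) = k^3 - k^2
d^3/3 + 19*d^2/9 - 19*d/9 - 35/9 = (d/3 + 1/3)*(d - 5/3)*(d + 7)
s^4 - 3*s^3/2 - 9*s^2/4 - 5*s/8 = s*(s - 5/2)*(s + 1/2)^2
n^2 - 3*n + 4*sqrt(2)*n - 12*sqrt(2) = (n - 3)*(n + 4*sqrt(2))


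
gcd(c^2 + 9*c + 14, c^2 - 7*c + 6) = 1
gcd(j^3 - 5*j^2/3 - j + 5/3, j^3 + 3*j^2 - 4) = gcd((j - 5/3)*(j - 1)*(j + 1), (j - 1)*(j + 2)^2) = j - 1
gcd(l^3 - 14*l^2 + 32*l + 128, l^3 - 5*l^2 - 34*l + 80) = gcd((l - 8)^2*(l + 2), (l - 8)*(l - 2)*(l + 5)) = l - 8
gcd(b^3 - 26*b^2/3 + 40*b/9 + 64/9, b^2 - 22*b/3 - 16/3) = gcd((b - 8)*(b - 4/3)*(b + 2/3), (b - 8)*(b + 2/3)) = b^2 - 22*b/3 - 16/3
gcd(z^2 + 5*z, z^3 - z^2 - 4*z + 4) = 1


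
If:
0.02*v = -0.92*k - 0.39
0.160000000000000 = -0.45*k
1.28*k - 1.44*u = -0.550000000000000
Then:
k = -0.36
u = 0.07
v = -3.14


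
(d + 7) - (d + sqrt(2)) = 7 - sqrt(2)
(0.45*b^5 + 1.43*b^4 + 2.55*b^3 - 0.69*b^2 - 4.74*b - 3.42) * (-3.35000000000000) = -1.5075*b^5 - 4.7905*b^4 - 8.5425*b^3 + 2.3115*b^2 + 15.879*b + 11.457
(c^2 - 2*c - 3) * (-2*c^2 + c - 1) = -2*c^4 + 5*c^3 + 3*c^2 - c + 3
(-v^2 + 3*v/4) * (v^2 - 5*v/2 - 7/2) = -v^4 + 13*v^3/4 + 13*v^2/8 - 21*v/8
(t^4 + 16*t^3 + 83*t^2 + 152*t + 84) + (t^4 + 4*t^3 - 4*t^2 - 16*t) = 2*t^4 + 20*t^3 + 79*t^2 + 136*t + 84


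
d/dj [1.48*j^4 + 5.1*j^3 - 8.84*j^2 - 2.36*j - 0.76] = 5.92*j^3 + 15.3*j^2 - 17.68*j - 2.36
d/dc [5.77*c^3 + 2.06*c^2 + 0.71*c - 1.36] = 17.31*c^2 + 4.12*c + 0.71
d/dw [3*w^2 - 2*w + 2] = 6*w - 2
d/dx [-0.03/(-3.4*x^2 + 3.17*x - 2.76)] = (0.0951 - 0.204*x)/(3.4*x^2 - 3.17*x + 2.76)^2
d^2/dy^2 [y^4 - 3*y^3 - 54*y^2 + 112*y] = 12*y^2 - 18*y - 108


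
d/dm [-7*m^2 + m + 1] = 1 - 14*m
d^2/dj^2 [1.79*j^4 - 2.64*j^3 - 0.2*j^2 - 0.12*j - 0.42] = 21.48*j^2 - 15.84*j - 0.4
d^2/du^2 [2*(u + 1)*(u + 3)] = 4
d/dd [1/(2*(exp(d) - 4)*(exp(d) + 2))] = (1 - exp(d))*exp(d)/(exp(4*d) - 4*exp(3*d) - 12*exp(2*d) + 32*exp(d) + 64)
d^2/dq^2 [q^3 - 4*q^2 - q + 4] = 6*q - 8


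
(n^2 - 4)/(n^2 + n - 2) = (n - 2)/(n - 1)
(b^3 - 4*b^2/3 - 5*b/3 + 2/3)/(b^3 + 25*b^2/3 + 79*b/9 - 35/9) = 3*(b^2 - b - 2)/(3*b^2 + 26*b + 35)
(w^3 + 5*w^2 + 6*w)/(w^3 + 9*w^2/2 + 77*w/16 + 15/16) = 16*w*(w + 2)/(16*w^2 + 24*w + 5)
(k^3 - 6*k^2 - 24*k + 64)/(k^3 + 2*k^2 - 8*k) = (k - 8)/k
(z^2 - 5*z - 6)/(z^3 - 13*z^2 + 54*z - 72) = (z + 1)/(z^2 - 7*z + 12)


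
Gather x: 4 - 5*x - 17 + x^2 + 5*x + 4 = x^2 - 9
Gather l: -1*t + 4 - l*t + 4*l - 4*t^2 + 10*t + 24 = l*(4 - t) - 4*t^2 + 9*t + 28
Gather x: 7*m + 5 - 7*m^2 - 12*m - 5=-7*m^2 - 5*m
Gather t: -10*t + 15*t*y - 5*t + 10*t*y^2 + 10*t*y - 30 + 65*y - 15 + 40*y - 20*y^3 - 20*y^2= t*(10*y^2 + 25*y - 15) - 20*y^3 - 20*y^2 + 105*y - 45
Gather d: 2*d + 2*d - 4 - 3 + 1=4*d - 6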